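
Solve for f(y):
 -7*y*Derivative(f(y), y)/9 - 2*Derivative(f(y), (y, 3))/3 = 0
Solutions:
 f(y) = C1 + Integral(C2*airyai(-6^(2/3)*7^(1/3)*y/6) + C3*airybi(-6^(2/3)*7^(1/3)*y/6), y)


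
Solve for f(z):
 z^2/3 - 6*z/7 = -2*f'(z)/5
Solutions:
 f(z) = C1 - 5*z^3/18 + 15*z^2/14


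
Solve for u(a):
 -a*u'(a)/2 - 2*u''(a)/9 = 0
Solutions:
 u(a) = C1 + C2*erf(3*sqrt(2)*a/4)


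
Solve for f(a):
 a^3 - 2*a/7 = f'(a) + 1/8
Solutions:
 f(a) = C1 + a^4/4 - a^2/7 - a/8


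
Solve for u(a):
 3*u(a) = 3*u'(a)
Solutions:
 u(a) = C1*exp(a)


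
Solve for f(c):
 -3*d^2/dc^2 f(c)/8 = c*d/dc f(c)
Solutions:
 f(c) = C1 + C2*erf(2*sqrt(3)*c/3)


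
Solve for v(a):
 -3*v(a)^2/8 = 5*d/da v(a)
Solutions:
 v(a) = 40/(C1 + 3*a)


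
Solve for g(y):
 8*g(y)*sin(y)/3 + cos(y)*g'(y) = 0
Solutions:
 g(y) = C1*cos(y)^(8/3)


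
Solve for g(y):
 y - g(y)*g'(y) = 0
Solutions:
 g(y) = -sqrt(C1 + y^2)
 g(y) = sqrt(C1 + y^2)


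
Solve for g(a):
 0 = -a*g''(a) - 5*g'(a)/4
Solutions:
 g(a) = C1 + C2/a^(1/4)


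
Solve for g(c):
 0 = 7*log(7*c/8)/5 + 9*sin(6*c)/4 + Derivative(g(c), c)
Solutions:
 g(c) = C1 - 7*c*log(c)/5 - 7*c*log(7)/5 + 7*c/5 + 21*c*log(2)/5 + 3*cos(6*c)/8


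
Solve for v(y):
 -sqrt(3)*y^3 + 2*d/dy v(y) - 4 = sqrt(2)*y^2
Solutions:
 v(y) = C1 + sqrt(3)*y^4/8 + sqrt(2)*y^3/6 + 2*y


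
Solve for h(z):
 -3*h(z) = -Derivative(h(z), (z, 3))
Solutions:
 h(z) = C3*exp(3^(1/3)*z) + (C1*sin(3^(5/6)*z/2) + C2*cos(3^(5/6)*z/2))*exp(-3^(1/3)*z/2)


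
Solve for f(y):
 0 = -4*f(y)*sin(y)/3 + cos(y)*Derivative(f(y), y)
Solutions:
 f(y) = C1/cos(y)^(4/3)


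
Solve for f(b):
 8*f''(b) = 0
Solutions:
 f(b) = C1 + C2*b


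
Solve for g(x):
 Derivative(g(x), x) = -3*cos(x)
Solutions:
 g(x) = C1 - 3*sin(x)


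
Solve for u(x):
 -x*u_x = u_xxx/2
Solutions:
 u(x) = C1 + Integral(C2*airyai(-2^(1/3)*x) + C3*airybi(-2^(1/3)*x), x)


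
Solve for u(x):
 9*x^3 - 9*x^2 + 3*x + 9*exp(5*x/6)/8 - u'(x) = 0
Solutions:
 u(x) = C1 + 9*x^4/4 - 3*x^3 + 3*x^2/2 + 27*exp(5*x/6)/20


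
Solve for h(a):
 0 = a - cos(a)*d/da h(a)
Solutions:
 h(a) = C1 + Integral(a/cos(a), a)


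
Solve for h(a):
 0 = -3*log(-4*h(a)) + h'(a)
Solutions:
 -Integral(1/(log(-_y) + 2*log(2)), (_y, h(a)))/3 = C1 - a


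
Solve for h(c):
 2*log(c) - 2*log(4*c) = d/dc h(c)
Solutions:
 h(c) = C1 - 4*c*log(2)


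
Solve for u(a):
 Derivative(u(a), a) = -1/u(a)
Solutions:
 u(a) = -sqrt(C1 - 2*a)
 u(a) = sqrt(C1 - 2*a)


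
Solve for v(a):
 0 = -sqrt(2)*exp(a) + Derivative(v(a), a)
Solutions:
 v(a) = C1 + sqrt(2)*exp(a)


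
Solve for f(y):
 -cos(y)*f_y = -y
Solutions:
 f(y) = C1 + Integral(y/cos(y), y)


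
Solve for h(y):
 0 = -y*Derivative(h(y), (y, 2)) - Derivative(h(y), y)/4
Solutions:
 h(y) = C1 + C2*y^(3/4)


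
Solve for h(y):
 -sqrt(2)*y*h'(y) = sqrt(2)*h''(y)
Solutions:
 h(y) = C1 + C2*erf(sqrt(2)*y/2)


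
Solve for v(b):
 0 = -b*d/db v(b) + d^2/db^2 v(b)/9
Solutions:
 v(b) = C1 + C2*erfi(3*sqrt(2)*b/2)


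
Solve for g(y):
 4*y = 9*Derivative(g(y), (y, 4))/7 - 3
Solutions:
 g(y) = C1 + C2*y + C3*y^2 + C4*y^3 + 7*y^5/270 + 7*y^4/72


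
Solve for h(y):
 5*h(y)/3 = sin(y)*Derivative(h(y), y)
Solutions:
 h(y) = C1*(cos(y) - 1)^(5/6)/(cos(y) + 1)^(5/6)


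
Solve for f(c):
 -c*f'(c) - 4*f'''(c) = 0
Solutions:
 f(c) = C1 + Integral(C2*airyai(-2^(1/3)*c/2) + C3*airybi(-2^(1/3)*c/2), c)


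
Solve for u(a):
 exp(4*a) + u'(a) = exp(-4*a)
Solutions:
 u(a) = C1 - cosh(4*a)/2


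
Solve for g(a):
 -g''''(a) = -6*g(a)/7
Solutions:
 g(a) = C1*exp(-6^(1/4)*7^(3/4)*a/7) + C2*exp(6^(1/4)*7^(3/4)*a/7) + C3*sin(6^(1/4)*7^(3/4)*a/7) + C4*cos(6^(1/4)*7^(3/4)*a/7)


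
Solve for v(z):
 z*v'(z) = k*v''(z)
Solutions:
 v(z) = C1 + C2*erf(sqrt(2)*z*sqrt(-1/k)/2)/sqrt(-1/k)


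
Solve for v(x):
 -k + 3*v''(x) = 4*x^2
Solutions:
 v(x) = C1 + C2*x + k*x^2/6 + x^4/9


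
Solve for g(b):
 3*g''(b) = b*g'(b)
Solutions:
 g(b) = C1 + C2*erfi(sqrt(6)*b/6)


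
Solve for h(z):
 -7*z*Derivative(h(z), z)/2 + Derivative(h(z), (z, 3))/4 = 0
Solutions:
 h(z) = C1 + Integral(C2*airyai(14^(1/3)*z) + C3*airybi(14^(1/3)*z), z)


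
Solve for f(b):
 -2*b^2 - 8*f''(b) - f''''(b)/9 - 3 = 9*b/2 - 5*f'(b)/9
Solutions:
 f(b) = C1 + C2*exp(2^(1/3)*b*(-2^(1/3)*(5 + 7*sqrt(1129))^(1/3)/4 + 12/(5 + 7*sqrt(1129))^(1/3)))*sin(2^(1/3)*sqrt(3)*b*(12/(5 + 7*sqrt(1129))^(1/3) + 2^(1/3)*(5 + 7*sqrt(1129))^(1/3)/4)) + C3*exp(2^(1/3)*b*(-2^(1/3)*(5 + 7*sqrt(1129))^(1/3)/4 + 12/(5 + 7*sqrt(1129))^(1/3)))*cos(2^(1/3)*sqrt(3)*b*(12/(5 + 7*sqrt(1129))^(1/3) + 2^(1/3)*(5 + 7*sqrt(1129))^(1/3)/4)) + C4*exp(2^(1/3)*b*(-24/(5 + 7*sqrt(1129))^(1/3) + 2^(1/3)*(5 + 7*sqrt(1129))^(1/3)/2)) + 6*b^3/5 + 5589*b^2/100 + 201879*b/125


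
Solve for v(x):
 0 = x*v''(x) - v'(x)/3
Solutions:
 v(x) = C1 + C2*x^(4/3)


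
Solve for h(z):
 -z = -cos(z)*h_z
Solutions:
 h(z) = C1 + Integral(z/cos(z), z)


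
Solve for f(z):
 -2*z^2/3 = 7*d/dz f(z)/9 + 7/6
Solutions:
 f(z) = C1 - 2*z^3/7 - 3*z/2


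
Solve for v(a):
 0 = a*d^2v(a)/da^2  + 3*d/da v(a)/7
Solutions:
 v(a) = C1 + C2*a^(4/7)


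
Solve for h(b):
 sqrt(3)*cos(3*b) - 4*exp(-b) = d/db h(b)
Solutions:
 h(b) = C1 + sqrt(3)*sin(3*b)/3 + 4*exp(-b)


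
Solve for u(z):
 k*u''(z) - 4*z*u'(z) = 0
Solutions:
 u(z) = C1 + C2*erf(sqrt(2)*z*sqrt(-1/k))/sqrt(-1/k)


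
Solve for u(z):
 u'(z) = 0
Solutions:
 u(z) = C1


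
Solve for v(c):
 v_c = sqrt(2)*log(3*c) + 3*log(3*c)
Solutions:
 v(c) = C1 + sqrt(2)*c*log(c) + 3*c*log(c) - 3*c - sqrt(2)*c + c*log(3^(sqrt(2) + 3))


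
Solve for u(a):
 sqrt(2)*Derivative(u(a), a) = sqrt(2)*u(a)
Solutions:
 u(a) = C1*exp(a)


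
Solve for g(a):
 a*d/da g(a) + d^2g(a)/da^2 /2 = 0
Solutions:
 g(a) = C1 + C2*erf(a)


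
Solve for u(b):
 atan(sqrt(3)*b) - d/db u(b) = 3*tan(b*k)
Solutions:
 u(b) = C1 + b*atan(sqrt(3)*b) - 3*Piecewise((-log(cos(b*k))/k, Ne(k, 0)), (0, True)) - sqrt(3)*log(3*b^2 + 1)/6


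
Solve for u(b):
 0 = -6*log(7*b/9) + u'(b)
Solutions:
 u(b) = C1 + 6*b*log(b) - 6*b + b*log(117649/531441)


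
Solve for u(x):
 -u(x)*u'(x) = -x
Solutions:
 u(x) = -sqrt(C1 + x^2)
 u(x) = sqrt(C1 + x^2)


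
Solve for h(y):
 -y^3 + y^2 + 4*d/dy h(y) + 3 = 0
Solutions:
 h(y) = C1 + y^4/16 - y^3/12 - 3*y/4


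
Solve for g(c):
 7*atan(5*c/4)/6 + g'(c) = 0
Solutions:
 g(c) = C1 - 7*c*atan(5*c/4)/6 + 7*log(25*c^2 + 16)/15


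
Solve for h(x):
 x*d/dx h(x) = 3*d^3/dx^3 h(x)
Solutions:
 h(x) = C1 + Integral(C2*airyai(3^(2/3)*x/3) + C3*airybi(3^(2/3)*x/3), x)


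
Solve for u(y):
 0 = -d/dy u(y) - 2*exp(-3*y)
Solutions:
 u(y) = C1 + 2*exp(-3*y)/3


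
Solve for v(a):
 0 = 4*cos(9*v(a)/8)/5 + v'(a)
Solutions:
 4*a/5 - 4*log(sin(9*v(a)/8) - 1)/9 + 4*log(sin(9*v(a)/8) + 1)/9 = C1


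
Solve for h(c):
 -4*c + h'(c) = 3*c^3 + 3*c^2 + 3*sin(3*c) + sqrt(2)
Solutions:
 h(c) = C1 + 3*c^4/4 + c^3 + 2*c^2 + sqrt(2)*c - cos(3*c)


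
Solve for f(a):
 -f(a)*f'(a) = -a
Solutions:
 f(a) = -sqrt(C1 + a^2)
 f(a) = sqrt(C1 + a^2)


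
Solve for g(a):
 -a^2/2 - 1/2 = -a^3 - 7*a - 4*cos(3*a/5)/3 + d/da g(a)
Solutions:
 g(a) = C1 + a^4/4 - a^3/6 + 7*a^2/2 - a/2 + 20*sin(3*a/5)/9


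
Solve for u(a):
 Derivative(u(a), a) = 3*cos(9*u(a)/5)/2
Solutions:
 -3*a/2 - 5*log(sin(9*u(a)/5) - 1)/18 + 5*log(sin(9*u(a)/5) + 1)/18 = C1


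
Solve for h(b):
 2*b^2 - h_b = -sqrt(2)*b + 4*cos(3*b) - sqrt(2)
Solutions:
 h(b) = C1 + 2*b^3/3 + sqrt(2)*b^2/2 + sqrt(2)*b - 4*sin(3*b)/3


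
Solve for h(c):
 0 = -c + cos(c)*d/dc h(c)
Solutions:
 h(c) = C1 + Integral(c/cos(c), c)


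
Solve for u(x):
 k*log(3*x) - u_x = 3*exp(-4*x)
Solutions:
 u(x) = C1 + k*x*log(x) + k*x*(-1 + log(3)) + 3*exp(-4*x)/4


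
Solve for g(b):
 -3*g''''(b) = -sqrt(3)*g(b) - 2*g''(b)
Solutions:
 g(b) = C1*exp(-sqrt(3)*b*sqrt(1 + sqrt(1 + 3*sqrt(3)))/3) + C2*exp(sqrt(3)*b*sqrt(1 + sqrt(1 + 3*sqrt(3)))/3) + C3*sin(sqrt(3)*b*sqrt(-1 + sqrt(1 + 3*sqrt(3)))/3) + C4*cosh(sqrt(3)*b*sqrt(1 - sqrt(1 + 3*sqrt(3)))/3)


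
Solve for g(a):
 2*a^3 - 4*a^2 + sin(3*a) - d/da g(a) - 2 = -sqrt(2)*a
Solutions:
 g(a) = C1 + a^4/2 - 4*a^3/3 + sqrt(2)*a^2/2 - 2*a - cos(3*a)/3


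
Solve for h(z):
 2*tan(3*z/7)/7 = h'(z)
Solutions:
 h(z) = C1 - 2*log(cos(3*z/7))/3


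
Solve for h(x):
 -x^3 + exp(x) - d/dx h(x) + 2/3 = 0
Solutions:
 h(x) = C1 - x^4/4 + 2*x/3 + exp(x)


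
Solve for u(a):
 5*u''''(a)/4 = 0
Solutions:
 u(a) = C1 + C2*a + C3*a^2 + C4*a^3


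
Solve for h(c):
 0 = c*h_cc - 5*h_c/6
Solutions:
 h(c) = C1 + C2*c^(11/6)


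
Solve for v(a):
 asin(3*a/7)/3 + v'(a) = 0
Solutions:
 v(a) = C1 - a*asin(3*a/7)/3 - sqrt(49 - 9*a^2)/9


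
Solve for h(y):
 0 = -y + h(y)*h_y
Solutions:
 h(y) = -sqrt(C1 + y^2)
 h(y) = sqrt(C1 + y^2)


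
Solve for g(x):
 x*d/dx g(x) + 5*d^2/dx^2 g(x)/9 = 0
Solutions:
 g(x) = C1 + C2*erf(3*sqrt(10)*x/10)


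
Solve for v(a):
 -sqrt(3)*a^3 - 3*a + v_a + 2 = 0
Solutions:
 v(a) = C1 + sqrt(3)*a^4/4 + 3*a^2/2 - 2*a


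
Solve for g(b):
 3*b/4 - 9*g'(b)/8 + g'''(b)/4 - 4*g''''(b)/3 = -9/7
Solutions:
 g(b) = C1 + C2*exp(b*((24*sqrt(5178) + 1727)^(-1/3) + 2 + (24*sqrt(5178) + 1727)^(1/3))/32)*sin(sqrt(3)*b*(-(24*sqrt(5178) + 1727)^(1/3) + (24*sqrt(5178) + 1727)^(-1/3))/32) + C3*exp(b*((24*sqrt(5178) + 1727)^(-1/3) + 2 + (24*sqrt(5178) + 1727)^(1/3))/32)*cos(sqrt(3)*b*(-(24*sqrt(5178) + 1727)^(1/3) + (24*sqrt(5178) + 1727)^(-1/3))/32) + C4*exp(b*(-(24*sqrt(5178) + 1727)^(1/3) - 1/(24*sqrt(5178) + 1727)^(1/3) + 1)/16) + b^2/3 + 8*b/7


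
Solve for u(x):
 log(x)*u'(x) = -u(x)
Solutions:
 u(x) = C1*exp(-li(x))


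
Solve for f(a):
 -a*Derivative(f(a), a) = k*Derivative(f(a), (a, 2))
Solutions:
 f(a) = C1 + C2*sqrt(k)*erf(sqrt(2)*a*sqrt(1/k)/2)


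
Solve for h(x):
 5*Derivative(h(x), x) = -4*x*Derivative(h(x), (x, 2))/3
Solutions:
 h(x) = C1 + C2/x^(11/4)


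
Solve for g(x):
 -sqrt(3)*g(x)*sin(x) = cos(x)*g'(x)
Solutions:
 g(x) = C1*cos(x)^(sqrt(3))


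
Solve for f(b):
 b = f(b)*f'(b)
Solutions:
 f(b) = -sqrt(C1 + b^2)
 f(b) = sqrt(C1 + b^2)


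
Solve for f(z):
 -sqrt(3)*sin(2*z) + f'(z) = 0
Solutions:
 f(z) = C1 - sqrt(3)*cos(2*z)/2


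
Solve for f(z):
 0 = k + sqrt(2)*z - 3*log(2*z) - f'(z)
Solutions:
 f(z) = C1 + k*z + sqrt(2)*z^2/2 - 3*z*log(z) - z*log(8) + 3*z


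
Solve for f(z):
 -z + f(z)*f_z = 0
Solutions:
 f(z) = -sqrt(C1 + z^2)
 f(z) = sqrt(C1 + z^2)


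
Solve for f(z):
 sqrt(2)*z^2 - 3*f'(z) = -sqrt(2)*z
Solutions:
 f(z) = C1 + sqrt(2)*z^3/9 + sqrt(2)*z^2/6


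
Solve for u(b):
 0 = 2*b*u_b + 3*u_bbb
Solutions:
 u(b) = C1 + Integral(C2*airyai(-2^(1/3)*3^(2/3)*b/3) + C3*airybi(-2^(1/3)*3^(2/3)*b/3), b)


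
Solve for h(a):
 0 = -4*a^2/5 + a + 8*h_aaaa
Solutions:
 h(a) = C1 + C2*a + C3*a^2 + C4*a^3 + a^6/3600 - a^5/960


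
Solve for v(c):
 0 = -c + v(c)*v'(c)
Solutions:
 v(c) = -sqrt(C1 + c^2)
 v(c) = sqrt(C1 + c^2)


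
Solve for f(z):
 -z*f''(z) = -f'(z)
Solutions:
 f(z) = C1 + C2*z^2


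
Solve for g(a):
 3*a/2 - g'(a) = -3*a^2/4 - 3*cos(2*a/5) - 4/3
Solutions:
 g(a) = C1 + a^3/4 + 3*a^2/4 + 4*a/3 + 15*sin(2*a/5)/2


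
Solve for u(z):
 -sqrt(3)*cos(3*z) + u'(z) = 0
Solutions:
 u(z) = C1 + sqrt(3)*sin(3*z)/3


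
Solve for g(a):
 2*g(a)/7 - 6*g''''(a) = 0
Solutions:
 g(a) = C1*exp(-21^(3/4)*a/21) + C2*exp(21^(3/4)*a/21) + C3*sin(21^(3/4)*a/21) + C4*cos(21^(3/4)*a/21)


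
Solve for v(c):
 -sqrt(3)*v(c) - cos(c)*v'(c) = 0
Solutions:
 v(c) = C1*(sin(c) - 1)^(sqrt(3)/2)/(sin(c) + 1)^(sqrt(3)/2)


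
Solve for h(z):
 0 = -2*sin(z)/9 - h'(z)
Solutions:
 h(z) = C1 + 2*cos(z)/9


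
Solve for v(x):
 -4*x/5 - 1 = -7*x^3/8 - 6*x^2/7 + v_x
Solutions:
 v(x) = C1 + 7*x^4/32 + 2*x^3/7 - 2*x^2/5 - x


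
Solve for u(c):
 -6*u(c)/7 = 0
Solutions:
 u(c) = 0


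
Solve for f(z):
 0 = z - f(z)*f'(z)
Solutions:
 f(z) = -sqrt(C1 + z^2)
 f(z) = sqrt(C1 + z^2)


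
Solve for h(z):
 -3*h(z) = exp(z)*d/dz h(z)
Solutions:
 h(z) = C1*exp(3*exp(-z))


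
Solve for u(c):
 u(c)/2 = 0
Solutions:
 u(c) = 0


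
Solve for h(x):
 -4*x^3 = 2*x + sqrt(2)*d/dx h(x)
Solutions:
 h(x) = C1 - sqrt(2)*x^4/2 - sqrt(2)*x^2/2


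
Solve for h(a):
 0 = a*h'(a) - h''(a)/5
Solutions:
 h(a) = C1 + C2*erfi(sqrt(10)*a/2)


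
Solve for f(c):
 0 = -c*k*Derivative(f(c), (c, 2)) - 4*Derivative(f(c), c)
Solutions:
 f(c) = C1 + c^(((re(k) - 4)*re(k) + im(k)^2)/(re(k)^2 + im(k)^2))*(C2*sin(4*log(c)*Abs(im(k))/(re(k)^2 + im(k)^2)) + C3*cos(4*log(c)*im(k)/(re(k)^2 + im(k)^2)))


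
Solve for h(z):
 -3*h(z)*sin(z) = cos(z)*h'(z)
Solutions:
 h(z) = C1*cos(z)^3


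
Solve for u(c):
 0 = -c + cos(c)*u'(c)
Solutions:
 u(c) = C1 + Integral(c/cos(c), c)


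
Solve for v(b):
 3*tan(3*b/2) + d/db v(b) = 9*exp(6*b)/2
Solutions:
 v(b) = C1 + 3*exp(6*b)/4 + 2*log(cos(3*b/2))


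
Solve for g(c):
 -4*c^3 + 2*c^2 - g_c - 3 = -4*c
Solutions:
 g(c) = C1 - c^4 + 2*c^3/3 + 2*c^2 - 3*c


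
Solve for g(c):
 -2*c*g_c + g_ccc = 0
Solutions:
 g(c) = C1 + Integral(C2*airyai(2^(1/3)*c) + C3*airybi(2^(1/3)*c), c)


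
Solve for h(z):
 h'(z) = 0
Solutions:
 h(z) = C1


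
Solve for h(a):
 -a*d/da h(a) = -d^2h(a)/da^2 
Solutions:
 h(a) = C1 + C2*erfi(sqrt(2)*a/2)


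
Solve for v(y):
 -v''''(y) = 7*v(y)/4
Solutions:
 v(y) = (C1*sin(7^(1/4)*y/2) + C2*cos(7^(1/4)*y/2))*exp(-7^(1/4)*y/2) + (C3*sin(7^(1/4)*y/2) + C4*cos(7^(1/4)*y/2))*exp(7^(1/4)*y/2)


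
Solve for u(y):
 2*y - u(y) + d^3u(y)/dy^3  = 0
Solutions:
 u(y) = C3*exp(y) + 2*y + (C1*sin(sqrt(3)*y/2) + C2*cos(sqrt(3)*y/2))*exp(-y/2)


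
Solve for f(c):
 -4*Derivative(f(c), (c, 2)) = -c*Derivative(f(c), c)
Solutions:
 f(c) = C1 + C2*erfi(sqrt(2)*c/4)


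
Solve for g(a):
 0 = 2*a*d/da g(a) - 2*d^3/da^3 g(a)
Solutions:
 g(a) = C1 + Integral(C2*airyai(a) + C3*airybi(a), a)


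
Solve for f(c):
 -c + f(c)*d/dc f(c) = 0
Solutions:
 f(c) = -sqrt(C1 + c^2)
 f(c) = sqrt(C1 + c^2)


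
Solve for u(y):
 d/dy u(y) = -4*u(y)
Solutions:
 u(y) = C1*exp(-4*y)


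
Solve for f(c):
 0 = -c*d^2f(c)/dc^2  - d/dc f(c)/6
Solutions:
 f(c) = C1 + C2*c^(5/6)


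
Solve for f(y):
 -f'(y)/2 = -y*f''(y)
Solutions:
 f(y) = C1 + C2*y^(3/2)


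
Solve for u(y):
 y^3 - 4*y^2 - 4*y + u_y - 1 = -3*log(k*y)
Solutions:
 u(y) = C1 - y^4/4 + 4*y^3/3 + 2*y^2 - 3*y*log(k*y) + 4*y


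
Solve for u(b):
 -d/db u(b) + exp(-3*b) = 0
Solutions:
 u(b) = C1 - exp(-3*b)/3


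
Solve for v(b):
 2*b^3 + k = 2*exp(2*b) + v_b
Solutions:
 v(b) = C1 + b^4/2 + b*k - exp(2*b)


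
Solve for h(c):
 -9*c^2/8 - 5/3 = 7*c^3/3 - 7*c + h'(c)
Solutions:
 h(c) = C1 - 7*c^4/12 - 3*c^3/8 + 7*c^2/2 - 5*c/3


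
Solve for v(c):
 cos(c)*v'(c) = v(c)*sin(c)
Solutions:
 v(c) = C1/cos(c)


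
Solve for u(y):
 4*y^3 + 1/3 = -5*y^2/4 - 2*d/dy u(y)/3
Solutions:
 u(y) = C1 - 3*y^4/2 - 5*y^3/8 - y/2


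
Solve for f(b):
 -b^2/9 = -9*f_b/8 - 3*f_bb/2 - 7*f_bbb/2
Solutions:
 f(b) = C1 + 8*b^3/243 - 32*b^2/243 - 64*b/243 + (C2*sin(3*sqrt(6)*b/14) + C3*cos(3*sqrt(6)*b/14))*exp(-3*b/14)


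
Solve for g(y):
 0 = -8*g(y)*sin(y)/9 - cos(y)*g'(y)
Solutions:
 g(y) = C1*cos(y)^(8/9)


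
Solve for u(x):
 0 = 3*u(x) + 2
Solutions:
 u(x) = -2/3


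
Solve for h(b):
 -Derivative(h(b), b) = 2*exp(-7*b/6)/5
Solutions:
 h(b) = C1 + 12*exp(-7*b/6)/35


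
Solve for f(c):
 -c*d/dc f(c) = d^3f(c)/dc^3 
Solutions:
 f(c) = C1 + Integral(C2*airyai(-c) + C3*airybi(-c), c)


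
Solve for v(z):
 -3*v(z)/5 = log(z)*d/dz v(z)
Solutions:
 v(z) = C1*exp(-3*li(z)/5)


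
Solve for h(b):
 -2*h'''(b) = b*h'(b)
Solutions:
 h(b) = C1 + Integral(C2*airyai(-2^(2/3)*b/2) + C3*airybi(-2^(2/3)*b/2), b)


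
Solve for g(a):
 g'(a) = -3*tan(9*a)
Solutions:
 g(a) = C1 + log(cos(9*a))/3


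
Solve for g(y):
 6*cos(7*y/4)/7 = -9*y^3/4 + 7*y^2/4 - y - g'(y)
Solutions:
 g(y) = C1 - 9*y^4/16 + 7*y^3/12 - y^2/2 - 24*sin(7*y/4)/49


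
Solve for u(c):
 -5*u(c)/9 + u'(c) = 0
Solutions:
 u(c) = C1*exp(5*c/9)


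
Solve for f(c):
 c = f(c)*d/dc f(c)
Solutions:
 f(c) = -sqrt(C1 + c^2)
 f(c) = sqrt(C1 + c^2)


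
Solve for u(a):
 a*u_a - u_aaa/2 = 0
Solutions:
 u(a) = C1 + Integral(C2*airyai(2^(1/3)*a) + C3*airybi(2^(1/3)*a), a)


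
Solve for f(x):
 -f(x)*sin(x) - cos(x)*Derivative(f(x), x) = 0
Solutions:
 f(x) = C1*cos(x)


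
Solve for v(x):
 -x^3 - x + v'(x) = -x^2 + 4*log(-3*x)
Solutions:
 v(x) = C1 + x^4/4 - x^3/3 + x^2/2 + 4*x*log(-x) + 4*x*(-1 + log(3))


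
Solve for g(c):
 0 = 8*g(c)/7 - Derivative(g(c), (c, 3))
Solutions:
 g(c) = C3*exp(2*7^(2/3)*c/7) + (C1*sin(sqrt(3)*7^(2/3)*c/7) + C2*cos(sqrt(3)*7^(2/3)*c/7))*exp(-7^(2/3)*c/7)


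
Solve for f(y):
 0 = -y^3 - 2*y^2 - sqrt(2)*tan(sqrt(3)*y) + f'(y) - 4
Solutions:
 f(y) = C1 + y^4/4 + 2*y^3/3 + 4*y - sqrt(6)*log(cos(sqrt(3)*y))/3


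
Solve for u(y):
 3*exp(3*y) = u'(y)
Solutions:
 u(y) = C1 + exp(3*y)


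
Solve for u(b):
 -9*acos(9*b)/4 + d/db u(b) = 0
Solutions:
 u(b) = C1 + 9*b*acos(9*b)/4 - sqrt(1 - 81*b^2)/4


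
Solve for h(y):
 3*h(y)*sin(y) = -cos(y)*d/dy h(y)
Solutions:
 h(y) = C1*cos(y)^3


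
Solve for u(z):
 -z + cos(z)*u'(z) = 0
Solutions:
 u(z) = C1 + Integral(z/cos(z), z)


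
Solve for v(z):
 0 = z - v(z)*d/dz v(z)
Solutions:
 v(z) = -sqrt(C1 + z^2)
 v(z) = sqrt(C1 + z^2)


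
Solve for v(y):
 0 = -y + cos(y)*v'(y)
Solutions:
 v(y) = C1 + Integral(y/cos(y), y)


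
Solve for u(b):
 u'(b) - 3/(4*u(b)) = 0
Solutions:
 u(b) = -sqrt(C1 + 6*b)/2
 u(b) = sqrt(C1 + 6*b)/2


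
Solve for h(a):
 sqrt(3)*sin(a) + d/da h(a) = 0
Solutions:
 h(a) = C1 + sqrt(3)*cos(a)


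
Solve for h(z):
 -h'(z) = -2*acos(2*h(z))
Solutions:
 Integral(1/acos(2*_y), (_y, h(z))) = C1 + 2*z


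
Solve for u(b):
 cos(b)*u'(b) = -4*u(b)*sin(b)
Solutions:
 u(b) = C1*cos(b)^4


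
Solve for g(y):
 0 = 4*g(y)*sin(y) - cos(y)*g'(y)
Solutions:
 g(y) = C1/cos(y)^4


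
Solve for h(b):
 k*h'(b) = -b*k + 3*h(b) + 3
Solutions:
 h(b) = C1*exp(3*b/k) + b*k/3 + k^2/9 - 1


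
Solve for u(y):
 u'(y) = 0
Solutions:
 u(y) = C1


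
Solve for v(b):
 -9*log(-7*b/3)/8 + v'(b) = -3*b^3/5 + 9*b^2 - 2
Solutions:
 v(b) = C1 - 3*b^4/20 + 3*b^3 + 9*b*log(-b)/8 + b*(-25 - 9*log(3) + 9*log(7))/8


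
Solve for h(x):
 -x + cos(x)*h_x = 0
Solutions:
 h(x) = C1 + Integral(x/cos(x), x)


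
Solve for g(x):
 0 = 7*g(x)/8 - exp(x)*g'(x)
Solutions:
 g(x) = C1*exp(-7*exp(-x)/8)


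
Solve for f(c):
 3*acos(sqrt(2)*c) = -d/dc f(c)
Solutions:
 f(c) = C1 - 3*c*acos(sqrt(2)*c) + 3*sqrt(2)*sqrt(1 - 2*c^2)/2


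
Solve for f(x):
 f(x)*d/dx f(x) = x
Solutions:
 f(x) = -sqrt(C1 + x^2)
 f(x) = sqrt(C1 + x^2)


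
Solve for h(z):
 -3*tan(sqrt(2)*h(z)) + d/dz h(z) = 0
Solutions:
 h(z) = sqrt(2)*(pi - asin(C1*exp(3*sqrt(2)*z)))/2
 h(z) = sqrt(2)*asin(C1*exp(3*sqrt(2)*z))/2


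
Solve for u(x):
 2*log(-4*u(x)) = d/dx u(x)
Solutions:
 -Integral(1/(log(-_y) + 2*log(2)), (_y, u(x)))/2 = C1 - x


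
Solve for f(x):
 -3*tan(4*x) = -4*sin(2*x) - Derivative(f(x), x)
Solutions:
 f(x) = C1 - 3*log(cos(4*x))/4 + 2*cos(2*x)


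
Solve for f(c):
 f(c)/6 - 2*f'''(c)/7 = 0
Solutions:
 f(c) = C3*exp(126^(1/3)*c/6) + (C1*sin(14^(1/3)*3^(1/6)*c/4) + C2*cos(14^(1/3)*3^(1/6)*c/4))*exp(-126^(1/3)*c/12)


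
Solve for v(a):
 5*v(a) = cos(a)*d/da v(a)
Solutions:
 v(a) = C1*sqrt(sin(a) + 1)*(sin(a)^2 + 2*sin(a) + 1)/(sqrt(sin(a) - 1)*(sin(a)^2 - 2*sin(a) + 1))


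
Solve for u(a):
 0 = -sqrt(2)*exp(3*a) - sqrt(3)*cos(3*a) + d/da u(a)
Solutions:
 u(a) = C1 + sqrt(2)*exp(3*a)/3 + sqrt(3)*sin(3*a)/3


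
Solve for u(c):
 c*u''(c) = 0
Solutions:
 u(c) = C1 + C2*c


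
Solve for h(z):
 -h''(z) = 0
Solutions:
 h(z) = C1 + C2*z


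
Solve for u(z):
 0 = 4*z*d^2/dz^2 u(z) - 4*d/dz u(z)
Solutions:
 u(z) = C1 + C2*z^2


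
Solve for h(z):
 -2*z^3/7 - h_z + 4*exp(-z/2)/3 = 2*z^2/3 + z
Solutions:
 h(z) = C1 - z^4/14 - 2*z^3/9 - z^2/2 - 8*exp(-z/2)/3


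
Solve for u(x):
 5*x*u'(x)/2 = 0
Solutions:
 u(x) = C1


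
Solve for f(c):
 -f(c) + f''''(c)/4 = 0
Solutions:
 f(c) = C1*exp(-sqrt(2)*c) + C2*exp(sqrt(2)*c) + C3*sin(sqrt(2)*c) + C4*cos(sqrt(2)*c)


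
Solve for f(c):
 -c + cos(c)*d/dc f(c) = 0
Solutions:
 f(c) = C1 + Integral(c/cos(c), c)


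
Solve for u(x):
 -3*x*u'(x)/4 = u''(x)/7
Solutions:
 u(x) = C1 + C2*erf(sqrt(42)*x/4)


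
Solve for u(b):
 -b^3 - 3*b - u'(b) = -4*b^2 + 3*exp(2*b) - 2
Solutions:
 u(b) = C1 - b^4/4 + 4*b^3/3 - 3*b^2/2 + 2*b - 3*exp(2*b)/2


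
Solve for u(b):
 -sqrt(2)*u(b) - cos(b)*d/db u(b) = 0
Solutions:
 u(b) = C1*(sin(b) - 1)^(sqrt(2)/2)/(sin(b) + 1)^(sqrt(2)/2)


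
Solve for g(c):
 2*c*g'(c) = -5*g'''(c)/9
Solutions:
 g(c) = C1 + Integral(C2*airyai(-18^(1/3)*5^(2/3)*c/5) + C3*airybi(-18^(1/3)*5^(2/3)*c/5), c)


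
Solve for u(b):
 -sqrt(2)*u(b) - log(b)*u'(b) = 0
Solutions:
 u(b) = C1*exp(-sqrt(2)*li(b))


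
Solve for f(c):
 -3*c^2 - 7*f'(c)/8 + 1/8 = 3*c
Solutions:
 f(c) = C1 - 8*c^3/7 - 12*c^2/7 + c/7


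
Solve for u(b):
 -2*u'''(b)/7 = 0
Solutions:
 u(b) = C1 + C2*b + C3*b^2


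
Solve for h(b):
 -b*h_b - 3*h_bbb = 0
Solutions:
 h(b) = C1 + Integral(C2*airyai(-3^(2/3)*b/3) + C3*airybi(-3^(2/3)*b/3), b)


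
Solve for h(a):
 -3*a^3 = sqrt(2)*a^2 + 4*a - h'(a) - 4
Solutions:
 h(a) = C1 + 3*a^4/4 + sqrt(2)*a^3/3 + 2*a^2 - 4*a


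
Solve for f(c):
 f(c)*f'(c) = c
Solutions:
 f(c) = -sqrt(C1 + c^2)
 f(c) = sqrt(C1 + c^2)


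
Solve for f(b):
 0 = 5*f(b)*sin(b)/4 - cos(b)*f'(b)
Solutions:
 f(b) = C1/cos(b)^(5/4)


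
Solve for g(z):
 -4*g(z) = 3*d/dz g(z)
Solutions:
 g(z) = C1*exp(-4*z/3)


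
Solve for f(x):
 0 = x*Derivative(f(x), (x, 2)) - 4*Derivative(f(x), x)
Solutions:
 f(x) = C1 + C2*x^5


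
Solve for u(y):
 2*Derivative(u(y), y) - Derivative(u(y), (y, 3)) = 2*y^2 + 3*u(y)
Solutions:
 u(y) = C1*exp(6^(1/3)*y*(4*3^(1/3)/(sqrt(633) + 27)^(1/3) + 2^(1/3)*(sqrt(633) + 27)^(1/3))/12)*sin(2^(1/3)*3^(1/6)*y*(-2^(1/3)*3^(2/3)*(sqrt(633) + 27)^(1/3)/12 + (sqrt(633) + 27)^(-1/3))) + C2*exp(6^(1/3)*y*(4*3^(1/3)/(sqrt(633) + 27)^(1/3) + 2^(1/3)*(sqrt(633) + 27)^(1/3))/12)*cos(2^(1/3)*3^(1/6)*y*(-2^(1/3)*3^(2/3)*(sqrt(633) + 27)^(1/3)/12 + (sqrt(633) + 27)^(-1/3))) + C3*exp(-6^(1/3)*y*(4*3^(1/3)/(sqrt(633) + 27)^(1/3) + 2^(1/3)*(sqrt(633) + 27)^(1/3))/6) - 2*y^2/3 - 8*y/9 - 16/27


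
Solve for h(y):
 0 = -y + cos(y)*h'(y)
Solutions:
 h(y) = C1 + Integral(y/cos(y), y)


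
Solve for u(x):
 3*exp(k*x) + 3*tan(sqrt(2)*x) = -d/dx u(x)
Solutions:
 u(x) = C1 - 3*Piecewise((exp(k*x)/k, Ne(k, 0)), (x, True)) + 3*sqrt(2)*log(cos(sqrt(2)*x))/2


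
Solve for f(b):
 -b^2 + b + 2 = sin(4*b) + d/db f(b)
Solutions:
 f(b) = C1 - b^3/3 + b^2/2 + 2*b + cos(4*b)/4


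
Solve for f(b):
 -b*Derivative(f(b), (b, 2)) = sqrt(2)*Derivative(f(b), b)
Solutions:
 f(b) = C1 + C2*b^(1 - sqrt(2))


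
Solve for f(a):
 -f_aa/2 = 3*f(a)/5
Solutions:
 f(a) = C1*sin(sqrt(30)*a/5) + C2*cos(sqrt(30)*a/5)


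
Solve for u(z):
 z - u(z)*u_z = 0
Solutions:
 u(z) = -sqrt(C1 + z^2)
 u(z) = sqrt(C1 + z^2)


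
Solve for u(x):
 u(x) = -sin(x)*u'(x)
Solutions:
 u(x) = C1*sqrt(cos(x) + 1)/sqrt(cos(x) - 1)


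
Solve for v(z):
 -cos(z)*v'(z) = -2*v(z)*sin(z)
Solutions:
 v(z) = C1/cos(z)^2


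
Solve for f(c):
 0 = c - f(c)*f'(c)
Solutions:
 f(c) = -sqrt(C1 + c^2)
 f(c) = sqrt(C1 + c^2)


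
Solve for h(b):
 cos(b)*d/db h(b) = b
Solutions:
 h(b) = C1 + Integral(b/cos(b), b)


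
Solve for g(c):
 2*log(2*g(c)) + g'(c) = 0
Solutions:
 Integral(1/(log(_y) + log(2)), (_y, g(c)))/2 = C1 - c


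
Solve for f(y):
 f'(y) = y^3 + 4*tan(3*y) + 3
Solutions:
 f(y) = C1 + y^4/4 + 3*y - 4*log(cos(3*y))/3


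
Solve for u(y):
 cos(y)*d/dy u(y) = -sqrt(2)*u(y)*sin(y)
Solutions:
 u(y) = C1*cos(y)^(sqrt(2))


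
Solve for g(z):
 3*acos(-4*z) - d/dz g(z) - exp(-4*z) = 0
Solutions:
 g(z) = C1 + 3*z*acos(-4*z) + 3*sqrt(1 - 16*z^2)/4 + exp(-4*z)/4


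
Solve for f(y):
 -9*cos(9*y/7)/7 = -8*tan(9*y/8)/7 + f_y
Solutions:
 f(y) = C1 - 64*log(cos(9*y/8))/63 - sin(9*y/7)


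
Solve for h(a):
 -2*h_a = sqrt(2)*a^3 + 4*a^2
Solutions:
 h(a) = C1 - sqrt(2)*a^4/8 - 2*a^3/3


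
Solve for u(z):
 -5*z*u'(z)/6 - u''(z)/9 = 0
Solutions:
 u(z) = C1 + C2*erf(sqrt(15)*z/2)


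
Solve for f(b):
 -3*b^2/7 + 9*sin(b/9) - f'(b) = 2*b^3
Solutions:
 f(b) = C1 - b^4/2 - b^3/7 - 81*cos(b/9)


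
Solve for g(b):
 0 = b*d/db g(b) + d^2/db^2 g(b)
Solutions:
 g(b) = C1 + C2*erf(sqrt(2)*b/2)


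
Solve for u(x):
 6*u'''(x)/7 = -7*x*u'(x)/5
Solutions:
 u(x) = C1 + Integral(C2*airyai(-210^(2/3)*x/30) + C3*airybi(-210^(2/3)*x/30), x)


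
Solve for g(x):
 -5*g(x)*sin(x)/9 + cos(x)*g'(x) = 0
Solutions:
 g(x) = C1/cos(x)^(5/9)


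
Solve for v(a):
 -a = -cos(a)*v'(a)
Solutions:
 v(a) = C1 + Integral(a/cos(a), a)


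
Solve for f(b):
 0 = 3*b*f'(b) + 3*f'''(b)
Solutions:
 f(b) = C1 + Integral(C2*airyai(-b) + C3*airybi(-b), b)


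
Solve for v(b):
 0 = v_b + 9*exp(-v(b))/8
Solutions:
 v(b) = log(C1 - 9*b/8)


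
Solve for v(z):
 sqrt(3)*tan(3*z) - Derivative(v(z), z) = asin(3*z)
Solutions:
 v(z) = C1 - z*asin(3*z) - sqrt(1 - 9*z^2)/3 - sqrt(3)*log(cos(3*z))/3


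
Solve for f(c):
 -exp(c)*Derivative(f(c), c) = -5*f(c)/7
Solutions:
 f(c) = C1*exp(-5*exp(-c)/7)


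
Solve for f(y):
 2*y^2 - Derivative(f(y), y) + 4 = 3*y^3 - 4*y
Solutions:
 f(y) = C1 - 3*y^4/4 + 2*y^3/3 + 2*y^2 + 4*y


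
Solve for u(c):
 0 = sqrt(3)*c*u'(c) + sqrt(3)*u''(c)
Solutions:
 u(c) = C1 + C2*erf(sqrt(2)*c/2)


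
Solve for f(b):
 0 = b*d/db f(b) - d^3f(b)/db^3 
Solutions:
 f(b) = C1 + Integral(C2*airyai(b) + C3*airybi(b), b)


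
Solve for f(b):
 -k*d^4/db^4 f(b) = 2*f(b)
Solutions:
 f(b) = C1*exp(-2^(1/4)*b*(-1/k)^(1/4)) + C2*exp(2^(1/4)*b*(-1/k)^(1/4)) + C3*exp(-2^(1/4)*I*b*(-1/k)^(1/4)) + C4*exp(2^(1/4)*I*b*(-1/k)^(1/4))


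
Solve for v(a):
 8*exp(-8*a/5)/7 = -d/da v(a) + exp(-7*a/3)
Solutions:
 v(a) = C1 - 3*exp(-7*a/3)/7 + 5*exp(-8*a/5)/7


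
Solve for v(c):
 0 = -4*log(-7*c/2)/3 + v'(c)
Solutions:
 v(c) = C1 + 4*c*log(-c)/3 + 4*c*(-1 - log(2) + log(7))/3


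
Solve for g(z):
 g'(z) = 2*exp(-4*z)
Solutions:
 g(z) = C1 - exp(-4*z)/2


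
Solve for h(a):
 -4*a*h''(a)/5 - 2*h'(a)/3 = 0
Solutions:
 h(a) = C1 + C2*a^(1/6)


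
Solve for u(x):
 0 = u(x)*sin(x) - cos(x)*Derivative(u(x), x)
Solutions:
 u(x) = C1/cos(x)


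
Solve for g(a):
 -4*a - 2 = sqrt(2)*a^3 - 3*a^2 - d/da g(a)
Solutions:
 g(a) = C1 + sqrt(2)*a^4/4 - a^3 + 2*a^2 + 2*a


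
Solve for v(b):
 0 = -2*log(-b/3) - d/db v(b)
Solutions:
 v(b) = C1 - 2*b*log(-b) + 2*b*(1 + log(3))


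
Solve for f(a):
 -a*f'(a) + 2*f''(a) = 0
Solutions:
 f(a) = C1 + C2*erfi(a/2)


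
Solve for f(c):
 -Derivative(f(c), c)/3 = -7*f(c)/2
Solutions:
 f(c) = C1*exp(21*c/2)


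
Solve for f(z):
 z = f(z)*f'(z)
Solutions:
 f(z) = -sqrt(C1 + z^2)
 f(z) = sqrt(C1 + z^2)


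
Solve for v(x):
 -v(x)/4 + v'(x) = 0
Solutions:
 v(x) = C1*exp(x/4)


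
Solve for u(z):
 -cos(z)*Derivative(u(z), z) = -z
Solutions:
 u(z) = C1 + Integral(z/cos(z), z)


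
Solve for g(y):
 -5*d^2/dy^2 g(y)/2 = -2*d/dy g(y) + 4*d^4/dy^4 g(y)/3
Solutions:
 g(y) = C1 + C2*exp(2^(1/3)*y*(-(24 + sqrt(826))^(1/3) + 5*2^(1/3)/(24 + sqrt(826))^(1/3))/8)*sin(2^(1/3)*sqrt(3)*y*(5*2^(1/3)/(24 + sqrt(826))^(1/3) + (24 + sqrt(826))^(1/3))/8) + C3*exp(2^(1/3)*y*(-(24 + sqrt(826))^(1/3) + 5*2^(1/3)/(24 + sqrt(826))^(1/3))/8)*cos(2^(1/3)*sqrt(3)*y*(5*2^(1/3)/(24 + sqrt(826))^(1/3) + (24 + sqrt(826))^(1/3))/8) + C4*exp(-2^(1/3)*y*(-(24 + sqrt(826))^(1/3) + 5*2^(1/3)/(24 + sqrt(826))^(1/3))/4)


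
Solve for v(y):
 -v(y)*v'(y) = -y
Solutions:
 v(y) = -sqrt(C1 + y^2)
 v(y) = sqrt(C1 + y^2)


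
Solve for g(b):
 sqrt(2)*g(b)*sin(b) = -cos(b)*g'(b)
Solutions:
 g(b) = C1*cos(b)^(sqrt(2))


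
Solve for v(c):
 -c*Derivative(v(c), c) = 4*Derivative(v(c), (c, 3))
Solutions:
 v(c) = C1 + Integral(C2*airyai(-2^(1/3)*c/2) + C3*airybi(-2^(1/3)*c/2), c)


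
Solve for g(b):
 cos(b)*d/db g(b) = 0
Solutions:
 g(b) = C1


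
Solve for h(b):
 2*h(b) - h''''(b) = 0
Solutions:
 h(b) = C1*exp(-2^(1/4)*b) + C2*exp(2^(1/4)*b) + C3*sin(2^(1/4)*b) + C4*cos(2^(1/4)*b)


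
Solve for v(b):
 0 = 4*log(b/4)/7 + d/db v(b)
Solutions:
 v(b) = C1 - 4*b*log(b)/7 + 4*b/7 + 8*b*log(2)/7


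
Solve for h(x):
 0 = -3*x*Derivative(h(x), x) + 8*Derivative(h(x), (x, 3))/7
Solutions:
 h(x) = C1 + Integral(C2*airyai(21^(1/3)*x/2) + C3*airybi(21^(1/3)*x/2), x)


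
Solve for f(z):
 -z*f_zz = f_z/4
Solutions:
 f(z) = C1 + C2*z^(3/4)


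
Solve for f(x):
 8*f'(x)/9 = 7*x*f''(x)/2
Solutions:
 f(x) = C1 + C2*x^(79/63)


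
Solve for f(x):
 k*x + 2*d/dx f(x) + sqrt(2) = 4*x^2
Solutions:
 f(x) = C1 - k*x^2/4 + 2*x^3/3 - sqrt(2)*x/2


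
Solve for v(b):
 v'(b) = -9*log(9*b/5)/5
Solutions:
 v(b) = C1 - 9*b*log(b)/5 - 18*b*log(3)/5 + 9*b/5 + 9*b*log(5)/5


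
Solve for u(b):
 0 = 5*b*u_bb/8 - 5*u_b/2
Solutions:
 u(b) = C1 + C2*b^5


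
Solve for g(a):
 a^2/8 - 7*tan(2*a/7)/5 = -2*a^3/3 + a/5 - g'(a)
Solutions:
 g(a) = C1 - a^4/6 - a^3/24 + a^2/10 - 49*log(cos(2*a/7))/10


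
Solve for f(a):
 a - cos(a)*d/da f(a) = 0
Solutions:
 f(a) = C1 + Integral(a/cos(a), a)


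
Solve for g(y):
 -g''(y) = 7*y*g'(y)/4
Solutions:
 g(y) = C1 + C2*erf(sqrt(14)*y/4)


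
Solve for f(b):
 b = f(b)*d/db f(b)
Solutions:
 f(b) = -sqrt(C1 + b^2)
 f(b) = sqrt(C1 + b^2)


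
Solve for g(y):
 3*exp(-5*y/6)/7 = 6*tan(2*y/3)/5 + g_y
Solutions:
 g(y) = C1 - 9*log(tan(2*y/3)^2 + 1)/10 - 18*exp(-5*y/6)/35


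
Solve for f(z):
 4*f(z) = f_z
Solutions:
 f(z) = C1*exp(4*z)


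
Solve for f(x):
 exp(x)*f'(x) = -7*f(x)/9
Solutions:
 f(x) = C1*exp(7*exp(-x)/9)


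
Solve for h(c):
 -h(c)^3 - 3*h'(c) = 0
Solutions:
 h(c) = -sqrt(6)*sqrt(-1/(C1 - c))/2
 h(c) = sqrt(6)*sqrt(-1/(C1 - c))/2


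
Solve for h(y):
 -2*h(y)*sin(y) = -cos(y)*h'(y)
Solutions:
 h(y) = C1/cos(y)^2


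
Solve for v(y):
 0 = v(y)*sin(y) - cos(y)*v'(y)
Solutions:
 v(y) = C1/cos(y)


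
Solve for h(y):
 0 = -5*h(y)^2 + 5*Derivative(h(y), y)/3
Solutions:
 h(y) = -1/(C1 + 3*y)


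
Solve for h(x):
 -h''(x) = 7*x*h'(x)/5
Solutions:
 h(x) = C1 + C2*erf(sqrt(70)*x/10)


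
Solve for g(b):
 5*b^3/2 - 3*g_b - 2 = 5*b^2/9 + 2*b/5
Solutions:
 g(b) = C1 + 5*b^4/24 - 5*b^3/81 - b^2/15 - 2*b/3


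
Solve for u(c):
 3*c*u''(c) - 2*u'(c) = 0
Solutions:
 u(c) = C1 + C2*c^(5/3)


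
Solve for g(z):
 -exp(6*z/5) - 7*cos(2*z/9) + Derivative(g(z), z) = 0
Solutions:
 g(z) = C1 + 5*exp(6*z/5)/6 + 63*sin(2*z/9)/2


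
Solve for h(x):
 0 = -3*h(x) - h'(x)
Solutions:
 h(x) = C1*exp(-3*x)


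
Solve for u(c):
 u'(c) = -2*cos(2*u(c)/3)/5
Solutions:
 2*c/5 - 3*log(sin(2*u(c)/3) - 1)/4 + 3*log(sin(2*u(c)/3) + 1)/4 = C1


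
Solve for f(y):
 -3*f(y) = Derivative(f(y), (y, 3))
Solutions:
 f(y) = C3*exp(-3^(1/3)*y) + (C1*sin(3^(5/6)*y/2) + C2*cos(3^(5/6)*y/2))*exp(3^(1/3)*y/2)


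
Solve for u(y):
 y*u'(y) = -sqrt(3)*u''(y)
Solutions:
 u(y) = C1 + C2*erf(sqrt(2)*3^(3/4)*y/6)


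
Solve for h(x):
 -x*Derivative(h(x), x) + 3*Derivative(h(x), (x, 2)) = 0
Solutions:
 h(x) = C1 + C2*erfi(sqrt(6)*x/6)


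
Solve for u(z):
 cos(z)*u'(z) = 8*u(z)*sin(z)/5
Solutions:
 u(z) = C1/cos(z)^(8/5)


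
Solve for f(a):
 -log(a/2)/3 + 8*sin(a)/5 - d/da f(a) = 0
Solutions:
 f(a) = C1 - a*log(a)/3 + a*log(2)/3 + a/3 - 8*cos(a)/5


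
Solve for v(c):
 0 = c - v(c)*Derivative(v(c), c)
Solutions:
 v(c) = -sqrt(C1 + c^2)
 v(c) = sqrt(C1 + c^2)


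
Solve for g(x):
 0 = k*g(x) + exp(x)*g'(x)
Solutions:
 g(x) = C1*exp(k*exp(-x))


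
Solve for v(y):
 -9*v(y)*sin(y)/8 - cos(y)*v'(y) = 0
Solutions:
 v(y) = C1*cos(y)^(9/8)


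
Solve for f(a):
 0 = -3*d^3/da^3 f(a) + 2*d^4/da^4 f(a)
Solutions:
 f(a) = C1 + C2*a + C3*a^2 + C4*exp(3*a/2)


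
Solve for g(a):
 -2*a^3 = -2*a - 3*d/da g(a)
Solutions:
 g(a) = C1 + a^4/6 - a^2/3


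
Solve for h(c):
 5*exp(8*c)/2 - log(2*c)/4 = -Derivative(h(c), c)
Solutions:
 h(c) = C1 + c*log(c)/4 + c*(-1 + log(2))/4 - 5*exp(8*c)/16


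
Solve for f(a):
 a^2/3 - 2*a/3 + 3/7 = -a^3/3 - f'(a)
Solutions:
 f(a) = C1 - a^4/12 - a^3/9 + a^2/3 - 3*a/7


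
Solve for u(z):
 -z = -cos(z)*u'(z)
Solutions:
 u(z) = C1 + Integral(z/cos(z), z)


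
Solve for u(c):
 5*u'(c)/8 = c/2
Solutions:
 u(c) = C1 + 2*c^2/5


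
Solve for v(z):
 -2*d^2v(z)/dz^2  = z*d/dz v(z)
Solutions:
 v(z) = C1 + C2*erf(z/2)


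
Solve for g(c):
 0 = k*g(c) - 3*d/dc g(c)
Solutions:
 g(c) = C1*exp(c*k/3)


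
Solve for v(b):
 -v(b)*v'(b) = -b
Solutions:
 v(b) = -sqrt(C1 + b^2)
 v(b) = sqrt(C1 + b^2)


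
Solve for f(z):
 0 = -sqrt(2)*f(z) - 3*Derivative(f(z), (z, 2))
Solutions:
 f(z) = C1*sin(2^(1/4)*sqrt(3)*z/3) + C2*cos(2^(1/4)*sqrt(3)*z/3)


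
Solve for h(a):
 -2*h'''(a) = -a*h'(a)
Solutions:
 h(a) = C1 + Integral(C2*airyai(2^(2/3)*a/2) + C3*airybi(2^(2/3)*a/2), a)


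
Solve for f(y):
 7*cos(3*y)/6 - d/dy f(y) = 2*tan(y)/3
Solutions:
 f(y) = C1 + 2*log(cos(y))/3 + 7*sin(3*y)/18


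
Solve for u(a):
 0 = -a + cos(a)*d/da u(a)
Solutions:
 u(a) = C1 + Integral(a/cos(a), a)


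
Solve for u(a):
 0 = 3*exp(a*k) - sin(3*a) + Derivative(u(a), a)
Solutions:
 u(a) = C1 - cos(3*a)/3 - 3*exp(a*k)/k


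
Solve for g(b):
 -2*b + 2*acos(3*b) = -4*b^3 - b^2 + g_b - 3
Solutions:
 g(b) = C1 + b^4 + b^3/3 - b^2 + 2*b*acos(3*b) + 3*b - 2*sqrt(1 - 9*b^2)/3


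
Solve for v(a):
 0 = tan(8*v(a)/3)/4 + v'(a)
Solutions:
 v(a) = -3*asin(C1*exp(-2*a/3))/8 + 3*pi/8
 v(a) = 3*asin(C1*exp(-2*a/3))/8


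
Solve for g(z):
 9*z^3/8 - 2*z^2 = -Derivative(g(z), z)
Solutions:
 g(z) = C1 - 9*z^4/32 + 2*z^3/3


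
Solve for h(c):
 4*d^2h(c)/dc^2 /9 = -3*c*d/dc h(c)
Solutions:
 h(c) = C1 + C2*erf(3*sqrt(6)*c/4)


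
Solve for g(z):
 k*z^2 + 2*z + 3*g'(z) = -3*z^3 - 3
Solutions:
 g(z) = C1 - k*z^3/9 - z^4/4 - z^2/3 - z


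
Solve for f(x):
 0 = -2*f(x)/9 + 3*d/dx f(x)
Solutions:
 f(x) = C1*exp(2*x/27)


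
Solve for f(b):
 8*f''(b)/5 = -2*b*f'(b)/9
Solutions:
 f(b) = C1 + C2*erf(sqrt(10)*b/12)


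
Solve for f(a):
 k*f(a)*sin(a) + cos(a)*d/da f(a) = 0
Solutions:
 f(a) = C1*exp(k*log(cos(a)))


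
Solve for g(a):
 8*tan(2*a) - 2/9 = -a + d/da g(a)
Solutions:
 g(a) = C1 + a^2/2 - 2*a/9 - 4*log(cos(2*a))


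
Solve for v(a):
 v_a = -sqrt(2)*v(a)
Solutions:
 v(a) = C1*exp(-sqrt(2)*a)


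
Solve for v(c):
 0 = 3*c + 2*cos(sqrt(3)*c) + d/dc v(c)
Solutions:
 v(c) = C1 - 3*c^2/2 - 2*sqrt(3)*sin(sqrt(3)*c)/3


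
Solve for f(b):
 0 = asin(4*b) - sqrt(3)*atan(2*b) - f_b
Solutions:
 f(b) = C1 + b*asin(4*b) + sqrt(1 - 16*b^2)/4 - sqrt(3)*(b*atan(2*b) - log(4*b^2 + 1)/4)


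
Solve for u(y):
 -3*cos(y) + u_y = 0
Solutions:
 u(y) = C1 + 3*sin(y)


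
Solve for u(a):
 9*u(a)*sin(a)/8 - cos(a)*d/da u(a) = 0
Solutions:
 u(a) = C1/cos(a)^(9/8)


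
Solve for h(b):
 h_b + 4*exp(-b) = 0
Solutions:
 h(b) = C1 + 4*exp(-b)


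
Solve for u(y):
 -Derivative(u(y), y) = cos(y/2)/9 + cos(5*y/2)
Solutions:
 u(y) = C1 - 2*sin(y/2)/9 - 2*sin(5*y/2)/5


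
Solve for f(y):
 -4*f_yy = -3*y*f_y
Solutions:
 f(y) = C1 + C2*erfi(sqrt(6)*y/4)


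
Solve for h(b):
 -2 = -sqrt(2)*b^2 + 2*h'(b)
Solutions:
 h(b) = C1 + sqrt(2)*b^3/6 - b


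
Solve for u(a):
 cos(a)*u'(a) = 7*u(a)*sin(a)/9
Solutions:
 u(a) = C1/cos(a)^(7/9)


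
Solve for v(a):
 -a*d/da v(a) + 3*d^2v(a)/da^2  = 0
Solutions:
 v(a) = C1 + C2*erfi(sqrt(6)*a/6)


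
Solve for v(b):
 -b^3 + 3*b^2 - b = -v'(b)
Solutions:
 v(b) = C1 + b^4/4 - b^3 + b^2/2


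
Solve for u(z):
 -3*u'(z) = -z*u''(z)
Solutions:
 u(z) = C1 + C2*z^4


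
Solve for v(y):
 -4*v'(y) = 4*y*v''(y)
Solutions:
 v(y) = C1 + C2*log(y)


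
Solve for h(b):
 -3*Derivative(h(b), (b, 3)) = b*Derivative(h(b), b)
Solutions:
 h(b) = C1 + Integral(C2*airyai(-3^(2/3)*b/3) + C3*airybi(-3^(2/3)*b/3), b)


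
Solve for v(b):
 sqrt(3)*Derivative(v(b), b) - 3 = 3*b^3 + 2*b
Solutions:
 v(b) = C1 + sqrt(3)*b^4/4 + sqrt(3)*b^2/3 + sqrt(3)*b


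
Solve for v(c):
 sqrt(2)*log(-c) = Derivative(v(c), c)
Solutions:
 v(c) = C1 + sqrt(2)*c*log(-c) - sqrt(2)*c


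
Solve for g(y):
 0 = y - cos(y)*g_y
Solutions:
 g(y) = C1 + Integral(y/cos(y), y)


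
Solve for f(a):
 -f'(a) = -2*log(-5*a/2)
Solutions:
 f(a) = C1 + 2*a*log(-a) + 2*a*(-1 - log(2) + log(5))


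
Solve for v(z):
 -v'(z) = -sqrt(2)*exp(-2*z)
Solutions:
 v(z) = C1 - sqrt(2)*exp(-2*z)/2


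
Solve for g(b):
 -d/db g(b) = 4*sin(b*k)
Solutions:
 g(b) = C1 + 4*cos(b*k)/k


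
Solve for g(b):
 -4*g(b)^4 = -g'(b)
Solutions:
 g(b) = (-1/(C1 + 12*b))^(1/3)
 g(b) = (-1/(C1 + 4*b))^(1/3)*(-3^(2/3) - 3*3^(1/6)*I)/6
 g(b) = (-1/(C1 + 4*b))^(1/3)*(-3^(2/3) + 3*3^(1/6)*I)/6


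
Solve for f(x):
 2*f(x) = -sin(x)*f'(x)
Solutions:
 f(x) = C1*(cos(x) + 1)/(cos(x) - 1)


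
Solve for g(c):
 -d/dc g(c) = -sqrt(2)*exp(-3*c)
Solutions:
 g(c) = C1 - sqrt(2)*exp(-3*c)/3


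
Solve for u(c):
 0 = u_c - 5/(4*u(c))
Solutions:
 u(c) = -sqrt(C1 + 10*c)/2
 u(c) = sqrt(C1 + 10*c)/2


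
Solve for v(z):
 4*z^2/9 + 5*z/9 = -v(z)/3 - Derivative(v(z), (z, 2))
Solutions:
 v(z) = C1*sin(sqrt(3)*z/3) + C2*cos(sqrt(3)*z/3) - 4*z^2/3 - 5*z/3 + 8


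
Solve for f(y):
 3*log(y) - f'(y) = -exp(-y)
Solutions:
 f(y) = C1 + 3*y*log(y) - 3*y - exp(-y)


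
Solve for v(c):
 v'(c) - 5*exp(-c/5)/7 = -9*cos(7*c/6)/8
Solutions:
 v(c) = C1 - 27*sin(7*c/6)/28 - 25*exp(-c/5)/7


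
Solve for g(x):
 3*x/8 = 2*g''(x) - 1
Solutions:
 g(x) = C1 + C2*x + x^3/32 + x^2/4


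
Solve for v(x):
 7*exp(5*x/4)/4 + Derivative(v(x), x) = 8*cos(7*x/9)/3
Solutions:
 v(x) = C1 - 7*exp(5*x/4)/5 + 24*sin(7*x/9)/7


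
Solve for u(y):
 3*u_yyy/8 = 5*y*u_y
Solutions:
 u(y) = C1 + Integral(C2*airyai(2*3^(2/3)*5^(1/3)*y/3) + C3*airybi(2*3^(2/3)*5^(1/3)*y/3), y)


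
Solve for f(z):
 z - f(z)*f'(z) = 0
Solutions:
 f(z) = -sqrt(C1 + z^2)
 f(z) = sqrt(C1 + z^2)


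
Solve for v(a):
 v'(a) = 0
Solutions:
 v(a) = C1


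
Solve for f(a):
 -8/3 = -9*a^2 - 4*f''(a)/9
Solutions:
 f(a) = C1 + C2*a - 27*a^4/16 + 3*a^2


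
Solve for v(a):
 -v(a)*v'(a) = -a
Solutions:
 v(a) = -sqrt(C1 + a^2)
 v(a) = sqrt(C1 + a^2)


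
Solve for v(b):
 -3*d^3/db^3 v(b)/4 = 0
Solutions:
 v(b) = C1 + C2*b + C3*b^2


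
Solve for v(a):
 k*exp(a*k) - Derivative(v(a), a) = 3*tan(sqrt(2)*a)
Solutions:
 v(a) = C1 + k*Piecewise((exp(a*k)/k, Ne(k, 0)), (a, True)) + 3*sqrt(2)*log(cos(sqrt(2)*a))/2
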